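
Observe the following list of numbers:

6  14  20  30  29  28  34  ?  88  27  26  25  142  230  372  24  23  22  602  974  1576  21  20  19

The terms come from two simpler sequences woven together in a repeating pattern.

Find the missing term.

54

Reading positions in blocks of 6 reveals the pattern AAABBB — 2 tracks woven together.
Stream A = 6, 14, 20, 34, ?, 88, 142, 230, 372, 602, 974, 1576: Fibonacci-style (each term is the sum of the two before it).
Stream B = 30, 29, 28, 27, 26, 25, 24, 23, 22, 21, 20, 19: subtracting 1 each time.
So the missing entry in stream A is 54.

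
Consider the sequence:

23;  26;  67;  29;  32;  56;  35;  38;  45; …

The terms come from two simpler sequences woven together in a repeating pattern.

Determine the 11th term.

Reading positions in blocks of 3 reveals the pattern AAB — 2 tracks woven together.
Track A: 23, 26, 29, 32, 35, 38. Adding 3 each time.
Track B: 67, 56, 45. Subtracting 11 each time.
The 11th slot belongs to track A; its 8th term is 44.

44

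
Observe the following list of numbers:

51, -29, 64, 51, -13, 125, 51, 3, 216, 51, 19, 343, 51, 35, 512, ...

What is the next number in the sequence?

51

Split by position mod 3: positions 1, 4, 7, … form one track, and each other residue class forms its own.
Subsequence A: 51, 51, 51, 51, 51 (the constant sequence 51).
Subsequence B: -29, -13, 3, 19, 35 (adding 16 each time).
Subsequence C: 64, 125, 216, 343, 512 (perfect cubes starting at 4³).
Position 16 falls in subsequence A as its term 6, giving 51.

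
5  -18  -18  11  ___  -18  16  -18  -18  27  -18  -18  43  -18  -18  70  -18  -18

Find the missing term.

-18

Positions follow the repeating pattern ABB; grouping by letter gives 2 tracks.
Subsequence A: 5, 11, 16, 27, 43, 70 (a Fibonacci-like recurrence a_n = a_{n-1} + a_{n-2}).
Subsequence B: -18, -18, ?, -18, -18, -18, -18, -18, -18, -18, -18, -18 (constant -18).
Subsequence B's pattern makes the blank -18.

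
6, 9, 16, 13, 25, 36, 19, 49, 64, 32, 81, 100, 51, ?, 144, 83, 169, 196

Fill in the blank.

The slot pattern repeats as ABB (period 3), so there are 2 interleaved tracks.
Stream A is 6, 13, 19, 32, 51, 83, which is each term equals the sum of the previous two.
Stream B is 9, 16, 25, 36, 49, 64, 81, 100, ?, 144, 169, 196, which is consecutive squares n² from n = 3.
The gap is stream B's term 9; the rule gives 121.

121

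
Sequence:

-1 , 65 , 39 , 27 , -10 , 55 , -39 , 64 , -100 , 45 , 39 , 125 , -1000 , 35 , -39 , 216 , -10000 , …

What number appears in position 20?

343

Taking every 4th term gives 4 separate tracks.
Subsequence A is -1, -10, -100, -1000, -10000, which is geometric with ratio 10.
Subsequence B is 65, 55, 45, 35, which is arithmetic with common difference −10.
Subsequence C is 39, -39, 39, -39, which is the oscillation 39·(−1)^(n+1).
Subsequence D is 27, 64, 125, 216, which is perfect cubes starting at 3³.
Term 20 comes from subsequence D (its 5th entry): 343.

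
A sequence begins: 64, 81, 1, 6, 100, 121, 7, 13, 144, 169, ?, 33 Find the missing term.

Positions follow the repeating pattern AABB; grouping by letter gives 2 tracks.
Stream A is 64, 81, 100, 121, 144, 169, which is consecutive squares n² from n = 8.
Stream B is 1, 6, 7, 13, ?, 33, which is a Fibonacci-like recurrence a_n = a_{n-1} + a_{n-2}.
Filling stream B at index 5 by its rule yields 20.

20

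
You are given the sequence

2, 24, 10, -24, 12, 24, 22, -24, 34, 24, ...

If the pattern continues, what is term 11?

Odd-indexed and even-indexed terms follow separate rules.
Track A: 2, 10, 12, 22, 34. A Fibonacci-like recurrence a_n = a_{n-1} + a_{n-2}.
Track B: 24, -24, 24, -24, 24. Oscillating between 24 and -24.
The 11th slot belongs to track A; its 6th term is 56.

56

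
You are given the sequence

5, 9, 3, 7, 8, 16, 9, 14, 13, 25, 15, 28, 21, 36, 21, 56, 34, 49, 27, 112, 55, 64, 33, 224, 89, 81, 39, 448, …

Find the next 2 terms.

Taking every 4th term gives 4 separate tracks.
Subsequence A: 5, 8, 13, 21, 34, 55, 89 (Fibonacci-style (each term is the sum of the two before it)).
Subsequence B: 9, 16, 25, 36, 49, 64, 81 (perfect squares starting at 3²).
Subsequence C: 3, 9, 15, 21, 27, 33, 39 (adding 6 each time).
Subsequence D: 7, 14, 28, 56, 112, 224, 448 (geometric, ×2 each step).
Position 29 falls in subsequence A as its term 8, giving 144.
Term 30 comes from subsequence B (its 8th entry): 100.

144, 100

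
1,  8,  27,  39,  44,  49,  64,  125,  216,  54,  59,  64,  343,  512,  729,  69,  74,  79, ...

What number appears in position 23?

89

Reading positions in blocks of 6 reveals the pattern AAABBB — 2 tracks woven together.
Subsequence A: 1, 8, 27, 64, 125, 216, 343, 512, 729 (perfect cubes starting at 1³).
Subsequence B: 39, 44, 49, 54, 59, 64, 69, 74, 79 (arithmetic, step +5).
Term 23 comes from subsequence B (its 11th entry): 89.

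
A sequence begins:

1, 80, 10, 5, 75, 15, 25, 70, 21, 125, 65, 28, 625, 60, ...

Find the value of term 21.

55

Split by position mod 3: positions 1, 4, 7, … form one track, and each other residue class forms its own.
Track A: 1, 5, 25, 125, 625 — powers of 5.
Track B: 80, 75, 70, 65, 60 — subtracting 5 each time.
Track C: 10, 15, 21, 28 — triangular numbers starting at T_4.
Term 21 comes from track C (its 7th entry): 55.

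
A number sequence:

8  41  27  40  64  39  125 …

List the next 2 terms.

The terms cycle through 2 interleaved subsequences.
Track A: 8, 27, 64, 125 (consecutive cubes n³ from n = 2).
Track B: 41, 40, 39 (arithmetic with common difference −1).
Position 8 → track B, term 4 = 38.
Position 9 falls in track A as its term 5, giving 216.

38, 216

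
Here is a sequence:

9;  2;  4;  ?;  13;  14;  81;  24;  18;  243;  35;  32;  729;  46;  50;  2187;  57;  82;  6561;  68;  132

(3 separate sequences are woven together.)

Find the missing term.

The terms cycle through 3 interleaved subsequences.
Track A is 9, ?, 81, 243, 729, 2187, 6561, which is powers 3^2, 3^3, 3^4, ….
Track B is 2, 13, 24, 35, 46, 57, 68, which is linear: a_n = -9 + 11·n.
Track C is 4, 14, 18, 32, 50, 82, 132, which is a Fibonacci-like recurrence a_n = a_{n-1} + a_{n-2}.
The gap is track A's term 2; the rule gives 27.

27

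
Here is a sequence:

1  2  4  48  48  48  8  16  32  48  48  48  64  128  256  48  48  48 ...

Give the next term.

Reading positions in blocks of 6 reveals the pattern AAABBB — 2 tracks woven together.
Subsequence A: 1, 2, 4, 8, 16, 32, 64, 128, 256 (multiplying by 2 each time).
Subsequence B: 48, 48, 48, 48, 48, 48, 48, 48, 48 (always 48).
Term 19 comes from subsequence A (its 10th entry): 512.

512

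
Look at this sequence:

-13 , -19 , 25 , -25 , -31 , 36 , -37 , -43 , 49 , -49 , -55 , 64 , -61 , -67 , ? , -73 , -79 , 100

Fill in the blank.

The slot pattern repeats as AAB (period 3), so there are 2 interleaved tracks.
Track A: -13, -19, -25, -31, -37, -43, -49, -55, -61, -67, -73, -79 (arithmetic, step −6).
Track B: 25, 36, 49, 64, ?, 100 (consecutive squares n² from n = 5).
The gap is track B's term 5; the rule gives 81.

81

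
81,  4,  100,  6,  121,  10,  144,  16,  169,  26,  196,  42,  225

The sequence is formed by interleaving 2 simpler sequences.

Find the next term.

Taking every 2nd term gives 2 separate tracks.
Track A is 81, 100, 121, 144, 169, 196, 225, which is perfect squares starting at 9².
Track B is 4, 6, 10, 16, 26, 42, which is Fibonacci-style (each term is the sum of the two before it).
Position 14 → track B, term 7 = 68.

68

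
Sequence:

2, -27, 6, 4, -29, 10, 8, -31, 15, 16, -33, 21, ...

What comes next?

Split by position mod 3 into 3 tracks.
Track A: 2, 4, 8, 16 (powers of 2).
Track B: -27, -29, -31, -33 (arithmetic with common difference −2).
Track C: 6, 10, 15, 21 (the triangular numbers T_3, T_4, …).
Position 13 → track A, term 5 = 32.

32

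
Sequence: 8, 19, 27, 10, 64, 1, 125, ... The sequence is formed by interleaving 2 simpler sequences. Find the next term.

The terms cycle through 2 interleaved subsequences.
Subsequence A: 8, 27, 64, 125 — perfect cubes starting at 2³.
Subsequence B: 19, 10, 1 — arithmetic, step −9.
Position 8 falls in subsequence B as its term 4, giving -8.

-8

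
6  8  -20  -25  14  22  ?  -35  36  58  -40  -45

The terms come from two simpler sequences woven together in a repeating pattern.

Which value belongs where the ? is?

-30

Reading positions in blocks of 4 reveals the pattern AABB — 2 tracks woven together.
Track A: 6, 8, 14, 22, 36, 58 — Fibonacci-style (each term is the sum of the two before it).
Track B: -20, -25, ?, -35, -40, -45 — arithmetic, step −5.
Filling track B at index 3 by its rule yields -30.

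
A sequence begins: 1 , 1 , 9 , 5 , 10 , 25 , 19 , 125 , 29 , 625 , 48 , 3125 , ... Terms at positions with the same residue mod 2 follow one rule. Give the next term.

77

Odd-indexed and even-indexed terms follow separate rules.
Stream A: 1, 9, 10, 19, 29, 48. Each term equals the sum of the previous two.
Stream B: 1, 5, 25, 125, 625, 3125. Powers of 5.
The 13th slot belongs to stream A; its 7th term is 77.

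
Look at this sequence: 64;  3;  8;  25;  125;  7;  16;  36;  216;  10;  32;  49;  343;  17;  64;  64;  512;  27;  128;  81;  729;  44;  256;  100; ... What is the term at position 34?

186

Split by position mod 4: positions 1, 5, 9, … form one track, and each other residue class forms its own.
Track A = 64, 125, 216, 343, 512, 729: consecutive cubes n³ from n = 4.
Track B = 3, 7, 10, 17, 27, 44: each term equals the sum of the previous two.
Track C = 8, 16, 32, 64, 128, 256: powers of 2.
Track D = 25, 36, 49, 64, 81, 100: consecutive squares n² from n = 5.
Position 34 falls in track B as its term 9, giving 186.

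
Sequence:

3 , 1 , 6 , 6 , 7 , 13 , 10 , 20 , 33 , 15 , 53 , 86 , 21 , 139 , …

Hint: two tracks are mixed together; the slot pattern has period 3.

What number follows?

225

The slot pattern repeats as ABB (period 3), so there are 2 interleaved tracks.
Track A: 3, 6, 10, 15, 21. Triangular numbers starting at T_2.
Track B: 1, 6, 7, 13, 20, 33, 53, 86, 139. A Fibonacci-like recurrence a_n = a_{n-1} + a_{n-2}.
Position 15 falls in track B as its term 10, giving 225.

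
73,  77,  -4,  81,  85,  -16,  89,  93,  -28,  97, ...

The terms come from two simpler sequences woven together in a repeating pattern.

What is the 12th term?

-40

The slot pattern repeats as AAB (period 3), so there are 2 interleaved tracks.
Track A: 73, 77, 81, 85, 89, 93, 97 (linear: a_n = 69 + 4·n).
Track B: -4, -16, -28 (arithmetic, step −12).
Position 12 falls in track B as its term 4, giving -40.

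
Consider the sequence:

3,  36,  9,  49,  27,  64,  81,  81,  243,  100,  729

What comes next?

121

Odd-indexed and even-indexed terms follow separate rules.
Track A: 3, 9, 27, 81, 243, 729. Powers 3^1, 3^2, 3^3, ….
Track B: 36, 49, 64, 81, 100. Consecutive squares n² from n = 6.
Position 12 → track B, term 6 = 121.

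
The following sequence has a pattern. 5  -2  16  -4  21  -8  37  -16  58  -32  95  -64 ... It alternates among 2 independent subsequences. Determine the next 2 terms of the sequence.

Split by position mod 2 into 2 tracks.
Subsequence A: 5, 16, 21, 37, 58, 95 (each term equals the sum of the previous two).
Subsequence B: -2, -4, -8, -16, -32, -64 (geometric, ×2 each step).
Term 13 comes from subsequence A (its 7th entry): 153.
Term 14 comes from subsequence B (its 7th entry): -128.

153, -128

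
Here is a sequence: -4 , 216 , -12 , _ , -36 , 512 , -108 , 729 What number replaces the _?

343

Odd-indexed and even-indexed terms follow separate rules.
Subsequence A: -4, -12, -36, -108 — geometric, ×3 each step.
Subsequence B: 216, ?, 512, 729 — the cubes 6³, 7³, 8³, ….
The gap is subsequence B's term 2; the rule gives 343.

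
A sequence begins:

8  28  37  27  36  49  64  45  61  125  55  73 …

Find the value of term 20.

Taking every 3rd term gives 3 separate tracks.
Track A: 8, 27, 64, 125 — perfect cubes starting at 2³.
Track B: 28, 36, 45, 55 — triangular numbers n(n+1)/2 for n = 7, 8, ….
Track C: 37, 49, 61, 73 — adding 12 each time.
Position 20 → track B, term 7 = 91.

91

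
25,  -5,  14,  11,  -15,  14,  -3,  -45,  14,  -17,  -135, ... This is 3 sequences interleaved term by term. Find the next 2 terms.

Split by position mod 3: positions 1, 4, 7, … form one track, and each other residue class forms its own.
Subsequence A = 25, 11, -3, -17: arithmetic with common difference −14.
Subsequence B = -5, -15, -45, -135: a geometric progression (common ratio 3).
Subsequence C = 14, 14, 14: constant 14.
Position 12 → subsequence C, term 4 = 14.
The 13th slot belongs to subsequence A; its 5th term is -31.

14, -31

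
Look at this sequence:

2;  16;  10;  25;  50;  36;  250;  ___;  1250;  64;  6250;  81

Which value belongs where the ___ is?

The terms cycle through 2 interleaved subsequences.
Subsequence A is 2, 10, 50, 250, 1250, 6250, which is multiplying by 5 each time.
Subsequence B is 16, 25, 36, ?, 64, 81, which is the squares 4², 5², 6², ….
The gap is subsequence B's term 4; the rule gives 49.

49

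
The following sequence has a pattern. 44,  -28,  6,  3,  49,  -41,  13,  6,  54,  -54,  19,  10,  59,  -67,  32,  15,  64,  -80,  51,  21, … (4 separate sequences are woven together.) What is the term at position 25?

74

Read the sequence 4 terms at a time; column i is its own pattern.
Subsequence A: 44, 49, 54, 59, 64 (arithmetic with common difference +5).
Subsequence B: -28, -41, -54, -67, -80 (subtracting 13 each time).
Subsequence C: 6, 13, 19, 32, 51 (Fibonacci-style (each term is the sum of the two before it)).
Subsequence D: 3, 6, 10, 15, 21 (the triangular numbers T_2, T_3, …).
Position 25 → subsequence A, term 7 = 74.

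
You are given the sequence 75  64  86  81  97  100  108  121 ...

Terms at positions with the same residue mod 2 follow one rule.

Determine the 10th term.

144

The terms cycle through 2 interleaved subsequences.
Track A: 75, 86, 97, 108. Linear: a_n = 64 + 11·n.
Track B: 64, 81, 100, 121. The squares 8², 9², 10², ….
Position 10 falls in track B as its term 5, giving 144.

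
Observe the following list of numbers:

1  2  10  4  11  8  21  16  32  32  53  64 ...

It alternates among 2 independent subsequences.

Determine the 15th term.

Taking every 2nd term gives 2 separate tracks.
Stream A: 1, 10, 11, 21, 32, 53. A Fibonacci-like recurrence a_n = a_{n-1} + a_{n-2}.
Stream B: 2, 4, 8, 16, 32, 64. Successive powers of 2.
Position 15 → stream A, term 8 = 138.

138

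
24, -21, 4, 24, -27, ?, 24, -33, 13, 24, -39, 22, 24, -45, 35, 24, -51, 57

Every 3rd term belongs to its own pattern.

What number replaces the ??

9

Split by position mod 3: positions 1, 4, 7, … form one track, and each other residue class forms its own.
Track A = 24, 24, 24, 24, 24, 24: always 24.
Track B = -21, -27, -33, -39, -45, -51: arithmetic, step −6.
Track C = 4, ?, 13, 22, 35, 57: Fibonacci-style (each term is the sum of the two before it).
The gap is track C's term 2; the rule gives 9.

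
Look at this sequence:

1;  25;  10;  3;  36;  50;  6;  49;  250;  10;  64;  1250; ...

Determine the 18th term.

Read the sequence 3 terms at a time; column i is its own pattern.
Stream A: 1, 3, 6, 10 (triangular numbers n(n+1)/2 for n = 1, 2, …).
Stream B: 25, 36, 49, 64 (consecutive squares n² from n = 5).
Stream C: 10, 50, 250, 1250 (a geometric progression (common ratio 5)).
Position 18 falls in stream C as its term 6, giving 31250.

31250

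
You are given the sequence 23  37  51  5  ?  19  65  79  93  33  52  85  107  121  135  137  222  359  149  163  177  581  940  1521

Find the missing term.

Reading positions in blocks of 6 reveals the pattern AAABBB — 2 tracks woven together.
Stream A is 23, 37, 51, 65, 79, 93, 107, 121, 135, 149, 163, 177, which is arithmetic, step +14.
Stream B is 5, ?, 19, 33, 52, 85, 137, 222, 359, 581, 940, 1521, which is each term equals the sum of the previous two.
So the missing entry in stream B is 14.

14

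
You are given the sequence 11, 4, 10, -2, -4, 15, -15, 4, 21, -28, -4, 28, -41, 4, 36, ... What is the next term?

-54

The terms cycle through 3 interleaved subsequences.
Track A is 11, -2, -15, -28, -41, which is subtracting 13 each time.
Track B is 4, -4, 4, -4, 4, which is oscillating between 4 and -4.
Track C is 10, 15, 21, 28, 36, which is the triangular numbers T_4, T_5, ….
Position 16 → track A, term 6 = -54.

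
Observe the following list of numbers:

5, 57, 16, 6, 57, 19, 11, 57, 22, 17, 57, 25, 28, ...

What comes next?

Taking every 3rd term gives 3 separate tracks.
Subsequence A: 5, 6, 11, 17, 28. A Fibonacci-like recurrence a_n = a_{n-1} + a_{n-2}.
Subsequence B: 57, 57, 57, 57. Always 57.
Subsequence C: 16, 19, 22, 25. Linear: a_n = 13 + 3·n.
Term 14 comes from subsequence B (its 5th entry): 57.

57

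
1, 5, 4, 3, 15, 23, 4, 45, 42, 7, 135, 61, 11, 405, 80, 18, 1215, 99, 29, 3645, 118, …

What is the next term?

Split by position mod 3 into 3 tracks.
Subsequence A: 1, 3, 4, 7, 11, 18, 29 (Fibonacci-style (each term is the sum of the two before it)).
Subsequence B: 5, 15, 45, 135, 405, 1215, 3645 (geometric, ×3 each step).
Subsequence C: 4, 23, 42, 61, 80, 99, 118 (linear: a_n = -15 + 19·n).
The 22nd slot belongs to subsequence A; its 8th term is 47.

47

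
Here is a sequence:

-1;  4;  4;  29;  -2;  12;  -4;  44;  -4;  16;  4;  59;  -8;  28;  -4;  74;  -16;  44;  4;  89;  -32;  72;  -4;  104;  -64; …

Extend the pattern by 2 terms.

Read the sequence 4 terms at a time; column i is its own pattern.
Track A: -1, -2, -4, -8, -16, -32, -64. Multiplying by 2 each time.
Track B: 4, 12, 16, 28, 44, 72. Each term equals the sum of the previous two.
Track C: 4, -4, 4, -4, 4, -4. The oscillation 4·(−1)^(n+1).
Track D: 29, 44, 59, 74, 89, 104. Arithmetic with common difference +15.
Position 26 → track B, term 7 = 116.
Position 27 falls in track C as its term 7, giving 4.

116, 4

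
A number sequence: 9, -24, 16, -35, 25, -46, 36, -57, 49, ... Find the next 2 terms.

Taking every 2nd term gives 2 separate tracks.
Track A: 9, 16, 25, 36, 49. The squares 3², 4², 5², ….
Track B: -24, -35, -46, -57. Arithmetic, step −11.
Position 10 → track B, term 5 = -68.
Position 11 → track A, term 6 = 64.

-68, 64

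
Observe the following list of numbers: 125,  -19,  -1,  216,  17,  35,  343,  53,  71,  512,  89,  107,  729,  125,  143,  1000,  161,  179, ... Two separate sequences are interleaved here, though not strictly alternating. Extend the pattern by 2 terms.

1331, 197

Reading positions in blocks of 3 reveals the pattern ABB — 2 tracks woven together.
Track A: 125, 216, 343, 512, 729, 1000. Perfect cubes starting at 5³.
Track B: -19, -1, 17, 35, 53, 71, 89, 107, 125, 143, 161, 179. Arithmetic, step +18.
Position 19 falls in track A as its term 7, giving 1331.
Position 20 → track B, term 13 = 197.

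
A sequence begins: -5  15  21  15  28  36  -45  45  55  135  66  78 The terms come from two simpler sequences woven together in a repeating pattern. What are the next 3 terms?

Positions follow the repeating pattern ABB; grouping by letter gives 2 tracks.
Stream A: -5, 15, -45, 135 (multiplying by -3 each time).
Stream B: 15, 21, 28, 36, 45, 55, 66, 78 (the triangular numbers T_5, T_6, …).
The 13th slot belongs to stream A; its 5th term is -405.
The 14th slot belongs to stream B; its 9th term is 91.
Position 15 → stream B, term 10 = 105.

-405, 91, 105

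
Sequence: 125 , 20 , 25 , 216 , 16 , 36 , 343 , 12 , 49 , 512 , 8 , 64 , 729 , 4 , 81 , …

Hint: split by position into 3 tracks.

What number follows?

1000

Taking every 3rd term gives 3 separate tracks.
Stream A is 125, 216, 343, 512, 729, which is consecutive cubes n³ from n = 5.
Stream B is 20, 16, 12, 8, 4, which is subtracting 4 each time.
Stream C is 25, 36, 49, 64, 81, which is the squares 5², 6², 7², ….
The 16th slot belongs to stream A; its 6th term is 1000.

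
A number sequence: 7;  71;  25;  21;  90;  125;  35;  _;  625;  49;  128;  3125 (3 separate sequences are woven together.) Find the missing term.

Split by position mod 3 into 3 tracks.
Subsequence A: 7, 21, 35, 49 (arithmetic with common difference +14).
Subsequence B: 71, 90, ?, 128 (arithmetic with common difference +19).
Subsequence C: 25, 125, 625, 3125 (powers 5^2, 5^3, 5^4, …).
So the missing entry in subsequence B is 109.

109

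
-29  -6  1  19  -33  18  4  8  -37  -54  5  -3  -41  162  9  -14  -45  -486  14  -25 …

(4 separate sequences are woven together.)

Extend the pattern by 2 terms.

-49, 1458

Read the sequence 4 terms at a time; column i is its own pattern.
Track A: -29, -33, -37, -41, -45 — linear: a_n = -25 − 4·n.
Track B: -6, 18, -54, 162, -486 — multiplying by -3 each time.
Track C: 1, 4, 5, 9, 14 — Fibonacci-style (each term is the sum of the two before it).
Track D: 19, 8, -3, -14, -25 — arithmetic with common difference −11.
Term 21 comes from track A (its 6th entry): -49.
Position 22 falls in track B as its term 6, giving 1458.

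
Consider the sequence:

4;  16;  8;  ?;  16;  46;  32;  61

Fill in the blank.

Odd-indexed and even-indexed terms follow separate rules.
Stream A: 4, 8, 16, 32. Powers of 2.
Stream B: 16, ?, 46, 61. Arithmetic, step +15.
Stream B's pattern makes the blank 31.

31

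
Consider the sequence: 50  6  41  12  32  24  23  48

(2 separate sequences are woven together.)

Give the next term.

14

Odd-indexed and even-indexed terms follow separate rules.
Track A: 50, 41, 32, 23 — arithmetic, step −9.
Track B: 6, 12, 24, 48 — a geometric progression (common ratio 2).
Term 9 comes from track A (its 5th entry): 14.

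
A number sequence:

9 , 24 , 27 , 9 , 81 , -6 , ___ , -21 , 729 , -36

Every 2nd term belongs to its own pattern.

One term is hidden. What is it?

Odd-indexed and even-indexed terms follow separate rules.
Track A: 9, 27, 81, ?, 729. Successive powers of 3.
Track B: 24, 9, -6, -21, -36. Arithmetic, step −15.
Track A's pattern makes the blank 243.

243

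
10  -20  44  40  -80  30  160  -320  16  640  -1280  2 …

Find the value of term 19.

40960

Positions follow the repeating pattern AAB; grouping by letter gives 2 tracks.
Stream A: 10, -20, 40, -80, 160, -320, 640, -1280 (geometric, ×-2 each step).
Stream B: 44, 30, 16, 2 (subtracting 14 each time).
Position 19 falls in stream A as its term 13, giving 40960.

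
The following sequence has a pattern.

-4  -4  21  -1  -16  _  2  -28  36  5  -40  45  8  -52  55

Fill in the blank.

28

Taking every 3rd term gives 3 separate tracks.
Track A is -4, -1, 2, 5, 8, which is linear: a_n = -7 + 3·n.
Track B is -4, -16, -28, -40, -52, which is subtracting 12 each time.
Track C is 21, ?, 36, 45, 55, which is triangular numbers starting at T_6.
The gap is track C's term 2; the rule gives 28.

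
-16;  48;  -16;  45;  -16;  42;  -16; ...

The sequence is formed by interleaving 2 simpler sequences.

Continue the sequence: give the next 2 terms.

The terms cycle through 2 interleaved subsequences.
Stream A: -16, -16, -16, -16. Constant -16.
Stream B: 48, 45, 42. Subtracting 3 each time.
Term 8 comes from stream B (its 4th entry): 39.
The 9th slot belongs to stream A; its 5th term is -16.

39, -16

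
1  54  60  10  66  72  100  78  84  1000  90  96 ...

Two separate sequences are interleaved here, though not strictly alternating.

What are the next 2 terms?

10000, 102

Positions follow the repeating pattern ABB; grouping by letter gives 2 tracks.
Track A is 1, 10, 100, 1000, which is powers of 10.
Track B is 54, 60, 66, 72, 78, 84, 90, 96, which is adding 6 each time.
Position 13 → track A, term 5 = 10000.
Position 14 → track B, term 9 = 102.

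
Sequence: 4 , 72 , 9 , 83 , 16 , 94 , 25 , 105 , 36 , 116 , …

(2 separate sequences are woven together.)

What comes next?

49

Odd-indexed and even-indexed terms follow separate rules.
Track A: 4, 9, 16, 25, 36 — perfect squares starting at 2².
Track B: 72, 83, 94, 105, 116 — linear: a_n = 61 + 11·n.
Position 11 → track A, term 6 = 49.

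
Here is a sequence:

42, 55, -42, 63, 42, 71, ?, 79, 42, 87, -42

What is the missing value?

-42

Taking every 2nd term gives 2 separate tracks.
Track A: 42, -42, 42, ?, 42, -42 (alternating ±42).
Track B: 55, 63, 71, 79, 87 (arithmetic with common difference +8).
So the missing entry in track A is -42.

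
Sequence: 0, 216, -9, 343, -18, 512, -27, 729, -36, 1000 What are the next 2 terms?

-45, 1331

Positions 1, 3, 5, … form one subsequence and positions 2, 4, 6, … form another.
Track A is 0, -9, -18, -27, -36, which is linear: a_n = 9 − 9·n.
Track B is 216, 343, 512, 729, 1000, which is consecutive cubes n³ from n = 6.
The 11th slot belongs to track A; its 6th term is -45.
Position 12 falls in track B as its term 6, giving 1331.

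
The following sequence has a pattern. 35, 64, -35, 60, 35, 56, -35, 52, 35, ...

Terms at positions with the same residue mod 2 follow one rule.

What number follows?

Odd-indexed and even-indexed terms follow separate rules.
Track A: 35, -35, 35, -35, 35 (oscillating between 35 and -35).
Track B: 64, 60, 56, 52 (arithmetic, step −4).
Position 10 → track B, term 5 = 48.

48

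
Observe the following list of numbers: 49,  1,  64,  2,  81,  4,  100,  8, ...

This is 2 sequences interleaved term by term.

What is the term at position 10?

The terms cycle through 2 interleaved subsequences.
Stream A = 49, 64, 81, 100: perfect squares starting at 7².
Stream B = 1, 2, 4, 8: powers of 2.
Position 10 falls in stream B as its term 5, giving 16.

16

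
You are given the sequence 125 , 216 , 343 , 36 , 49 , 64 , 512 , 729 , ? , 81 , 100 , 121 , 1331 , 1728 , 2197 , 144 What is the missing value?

1000

The slot pattern repeats as AAABBB (period 6), so there are 2 interleaved tracks.
Track A: 125, 216, 343, 512, 729, ?, 1331, 1728, 2197 (perfect cubes starting at 5³).
Track B: 36, 49, 64, 81, 100, 121, 144 (perfect squares starting at 6²).
Filling track A at index 6 by its rule yields 1000.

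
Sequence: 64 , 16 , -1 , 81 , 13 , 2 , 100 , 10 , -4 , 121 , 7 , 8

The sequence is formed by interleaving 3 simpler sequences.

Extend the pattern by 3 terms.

Split by position mod 3: positions 1, 4, 7, … form one track, and each other residue class forms its own.
Track A: 64, 81, 100, 121 — the squares 8², 9², 10², ….
Track B: 16, 13, 10, 7 — subtracting 3 each time.
Track C: -1, 2, -4, 8 — multiplying by -2 each time.
Position 13 → track A, term 5 = 144.
Position 14 → track B, term 5 = 4.
Position 15 falls in track C as its term 5, giving -16.

144, 4, -16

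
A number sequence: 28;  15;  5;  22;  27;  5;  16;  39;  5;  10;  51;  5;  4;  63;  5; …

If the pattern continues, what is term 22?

Read the sequence 3 terms at a time; column i is its own pattern.
Track A = 28, 22, 16, 10, 4: subtracting 6 each time.
Track B = 15, 27, 39, 51, 63: linear: a_n = 3 + 12·n.
Track C = 5, 5, 5, 5, 5: the constant sequence 5.
Position 22 falls in track A as its term 8, giving -14.

-14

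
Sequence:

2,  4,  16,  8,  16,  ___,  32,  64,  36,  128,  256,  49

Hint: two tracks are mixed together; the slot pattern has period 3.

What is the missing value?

25

Positions follow the repeating pattern AAB; grouping by letter gives 2 tracks.
Subsequence A: 2, 4, 8, 16, 32, 64, 128, 256 (powers 2^1, 2^2, 2^3, …).
Subsequence B: 16, ?, 36, 49 (perfect squares starting at 4²).
The gap is subsequence B's term 2; the rule gives 25.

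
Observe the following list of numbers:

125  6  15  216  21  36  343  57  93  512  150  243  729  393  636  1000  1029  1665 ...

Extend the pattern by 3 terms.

The slot pattern repeats as ABB (period 3), so there are 2 interleaved tracks.
Stream A = 125, 216, 343, 512, 729, 1000: the cubes 5³, 6³, 7³, ….
Stream B = 6, 15, 21, 36, 57, 93, 150, 243, 393, 636, 1029, 1665: a Fibonacci-like recurrence a_n = a_{n-1} + a_{n-2}.
Term 19 comes from stream A (its 7th entry): 1331.
Term 20 comes from stream B (its 13th entry): 2694.
Term 21 comes from stream B (its 14th entry): 4359.

1331, 2694, 4359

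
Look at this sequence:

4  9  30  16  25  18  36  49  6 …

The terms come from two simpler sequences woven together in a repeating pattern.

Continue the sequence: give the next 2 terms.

Reading positions in blocks of 3 reveals the pattern AAB — 2 tracks woven together.
Track A: 4, 9, 16, 25, 36, 49 (consecutive squares n² from n = 2).
Track B: 30, 18, 6 (linear: a_n = 42 − 12·n).
The 10th slot belongs to track A; its 7th term is 64.
Position 11 falls in track A as its term 8, giving 81.

64, 81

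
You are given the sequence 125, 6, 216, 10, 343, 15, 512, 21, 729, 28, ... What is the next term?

1000

The terms cycle through 2 interleaved subsequences.
Subsequence A: 125, 216, 343, 512, 729. The cubes 5³, 6³, 7³, ….
Subsequence B: 6, 10, 15, 21, 28. Triangular numbers n(n+1)/2 for n = 3, 4, ….
Position 11 falls in subsequence A as its term 6, giving 1000.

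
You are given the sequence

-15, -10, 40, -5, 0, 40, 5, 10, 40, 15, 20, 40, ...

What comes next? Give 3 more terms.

25, 30, 40

Reading positions in blocks of 3 reveals the pattern AAB — 2 tracks woven together.
Track A: -15, -10, -5, 0, 5, 10, 15, 20. Adding 5 each time.
Track B: 40, 40, 40, 40. The constant sequence 40.
Position 13 → track A, term 9 = 25.
Position 14 falls in track A as its term 10, giving 30.
The 15th slot belongs to track B; its 5th term is 40.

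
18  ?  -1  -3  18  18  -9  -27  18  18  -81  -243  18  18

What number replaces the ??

Positions follow the repeating pattern AABB; grouping by letter gives 2 tracks.
Stream A: 18, ?, 18, 18, 18, 18, 18, 18. Constant 18.
Stream B: -1, -3, -9, -27, -81, -243. Multiplying by 3 each time.
Stream A's pattern makes the blank 18.

18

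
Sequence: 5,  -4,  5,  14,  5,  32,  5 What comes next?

50

Split by position mod 2 into 2 tracks.
Track A: 5, 5, 5, 5 (the constant sequence 5).
Track B: -4, 14, 32 (arithmetic with common difference +18).
Position 8 falls in track B as its term 4, giving 50.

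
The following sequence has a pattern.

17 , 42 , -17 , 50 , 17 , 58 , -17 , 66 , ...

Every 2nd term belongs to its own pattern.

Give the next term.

17

Split by position mod 2 into 2 tracks.
Subsequence A: 17, -17, 17, -17. Oscillating between 17 and -17.
Subsequence B: 42, 50, 58, 66. Arithmetic, step +8.
The 9th slot belongs to subsequence A; its 5th term is 17.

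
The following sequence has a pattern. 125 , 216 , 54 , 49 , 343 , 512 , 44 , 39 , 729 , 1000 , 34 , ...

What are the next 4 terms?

29, 1331, 1728, 24

The slot pattern repeats as AABB (period 4), so there are 2 interleaved tracks.
Track A is 125, 216, 343, 512, 729, 1000, which is consecutive cubes n³ from n = 5.
Track B is 54, 49, 44, 39, 34, which is subtracting 5 each time.
The 12th slot belongs to track B; its 6th term is 29.
Term 13 comes from track A (its 7th entry): 1331.
Position 14 falls in track A as its term 8, giving 1728.
Position 15 → track B, term 7 = 24.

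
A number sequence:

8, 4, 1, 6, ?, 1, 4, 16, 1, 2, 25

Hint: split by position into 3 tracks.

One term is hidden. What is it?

Split by position mod 3 into 3 tracks.
Track A: 8, 6, 4, 2 (linear: a_n = 10 − 2·n).
Track B: 4, ?, 16, 25 (perfect squares starting at 2²).
Track C: 1, 1, 1 (always 1).
So the missing entry in track B is 9.

9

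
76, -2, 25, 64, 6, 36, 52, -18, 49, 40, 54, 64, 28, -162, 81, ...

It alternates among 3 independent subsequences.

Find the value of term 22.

Taking every 3rd term gives 3 separate tracks.
Track A: 76, 64, 52, 40, 28 — arithmetic with common difference −12.
Track B: -2, 6, -18, 54, -162 — geometric, ×-3 each step.
Track C: 25, 36, 49, 64, 81 — consecutive squares n² from n = 5.
Position 22 → track A, term 8 = -8.

-8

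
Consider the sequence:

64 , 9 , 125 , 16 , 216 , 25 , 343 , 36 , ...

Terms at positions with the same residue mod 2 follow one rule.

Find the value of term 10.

Positions 1, 3, 5, … form one subsequence and positions 2, 4, 6, … form another.
Track A is 64, 125, 216, 343, which is consecutive cubes n³ from n = 4.
Track B is 9, 16, 25, 36, which is perfect squares starting at 3².
The 10th slot belongs to track B; its 5th term is 49.

49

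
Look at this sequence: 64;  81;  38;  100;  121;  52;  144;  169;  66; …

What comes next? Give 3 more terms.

Positions follow the repeating pattern AAB; grouping by letter gives 2 tracks.
Track A: 64, 81, 100, 121, 144, 169 — consecutive squares n² from n = 8.
Track B: 38, 52, 66 — arithmetic with common difference +14.
Position 10 → track A, term 7 = 196.
Position 11 → track A, term 8 = 225.
Term 12 comes from track B (its 4th entry): 80.

196, 225, 80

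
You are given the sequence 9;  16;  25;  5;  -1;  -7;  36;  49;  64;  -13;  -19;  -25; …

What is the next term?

Reading positions in blocks of 6 reveals the pattern AAABBB — 2 tracks woven together.
Track A is 9, 16, 25, 36, 49, 64, which is perfect squares starting at 3².
Track B is 5, -1, -7, -13, -19, -25, which is linear: a_n = 11 − 6·n.
Position 13 → track A, term 7 = 81.

81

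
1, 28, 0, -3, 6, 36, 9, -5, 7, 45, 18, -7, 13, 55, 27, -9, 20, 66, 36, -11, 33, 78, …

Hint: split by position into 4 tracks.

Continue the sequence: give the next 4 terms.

Taking every 4th term gives 4 separate tracks.
Track A: 1, 6, 7, 13, 20, 33 (each term equals the sum of the previous two).
Track B: 28, 36, 45, 55, 66, 78 (triangular numbers starting at T_7).
Track C: 0, 9, 18, 27, 36 (linear: a_n = -9 + 9·n).
Track D: -3, -5, -7, -9, -11 (linear: a_n = -1 − 2·n).
Position 23 falls in track C as its term 6, giving 45.
Position 24 falls in track D as its term 6, giving -13.
The 25th slot belongs to track A; its 7th term is 53.
Term 26 comes from track B (its 7th entry): 91.

45, -13, 53, 91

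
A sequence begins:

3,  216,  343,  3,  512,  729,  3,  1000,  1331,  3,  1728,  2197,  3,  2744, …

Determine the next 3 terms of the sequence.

Reading positions in blocks of 3 reveals the pattern ABB — 2 tracks woven together.
Subsequence A is 3, 3, 3, 3, 3, which is constant 3.
Subsequence B is 216, 343, 512, 729, 1000, 1331, 1728, 2197, 2744, which is the cubes 6³, 7³, 8³, ….
Term 15 comes from subsequence B (its 10th entry): 3375.
The 16th slot belongs to subsequence A; its 6th term is 3.
Term 17 comes from subsequence B (its 11th entry): 4096.

3375, 3, 4096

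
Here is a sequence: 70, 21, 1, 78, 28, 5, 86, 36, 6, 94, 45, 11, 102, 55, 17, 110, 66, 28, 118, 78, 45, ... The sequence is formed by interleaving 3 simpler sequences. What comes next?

126

The terms cycle through 3 interleaved subsequences.
Subsequence A: 70, 78, 86, 94, 102, 110, 118. Arithmetic with common difference +8.
Subsequence B: 21, 28, 36, 45, 55, 66, 78. The triangular numbers T_6, T_7, ….
Subsequence C: 1, 5, 6, 11, 17, 28, 45. Fibonacci-style (each term is the sum of the two before it).
Position 22 → subsequence A, term 8 = 126.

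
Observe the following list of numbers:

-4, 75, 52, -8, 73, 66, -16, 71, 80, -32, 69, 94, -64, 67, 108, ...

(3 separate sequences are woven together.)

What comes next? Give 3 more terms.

Taking every 3rd term gives 3 separate tracks.
Track A is -4, -8, -16, -32, -64, which is multiplying by 2 each time.
Track B is 75, 73, 71, 69, 67, which is arithmetic with common difference −2.
Track C is 52, 66, 80, 94, 108, which is arithmetic with common difference +14.
The 16th slot belongs to track A; its 6th term is -128.
Position 17 → track B, term 6 = 65.
Term 18 comes from track C (its 6th entry): 122.

-128, 65, 122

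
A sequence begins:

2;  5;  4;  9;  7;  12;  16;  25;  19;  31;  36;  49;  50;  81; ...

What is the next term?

Positions follow the repeating pattern AABB; grouping by letter gives 2 tracks.
Stream A: 2, 5, 7, 12, 19, 31, 50, 81 — a Fibonacci-like recurrence a_n = a_{n-1} + a_{n-2}.
Stream B: 4, 9, 16, 25, 36, 49 — perfect squares starting at 2².
The 15th slot belongs to stream B; its 7th term is 64.

64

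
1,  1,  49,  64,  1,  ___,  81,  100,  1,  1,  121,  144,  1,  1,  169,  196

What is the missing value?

1

The slot pattern repeats as AABB (period 4), so there are 2 interleaved tracks.
Subsequence A: 1, 1, 1, ?, 1, 1, 1, 1 — constant 1.
Subsequence B: 49, 64, 81, 100, 121, 144, 169, 196 — perfect squares starting at 7².
Filling subsequence A at index 4 by its rule yields 1.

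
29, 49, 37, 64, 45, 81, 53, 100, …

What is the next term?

61

Split by position mod 2 into 2 tracks.
Track A: 29, 37, 45, 53 — arithmetic, step +8.
Track B: 49, 64, 81, 100 — the squares 7², 8², 9², ….
The 9th slot belongs to track A; its 5th term is 61.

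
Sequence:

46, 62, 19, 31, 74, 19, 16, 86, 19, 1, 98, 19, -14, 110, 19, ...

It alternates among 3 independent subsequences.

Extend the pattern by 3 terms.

-29, 122, 19

The terms cycle through 3 interleaved subsequences.
Track A: 46, 31, 16, 1, -14 — arithmetic, step −15.
Track B: 62, 74, 86, 98, 110 — arithmetic, step +12.
Track C: 19, 19, 19, 19, 19 — constant 19.
The 16th slot belongs to track A; its 6th term is -29.
Position 17 falls in track B as its term 6, giving 122.
Position 18 falls in track C as its term 6, giving 19.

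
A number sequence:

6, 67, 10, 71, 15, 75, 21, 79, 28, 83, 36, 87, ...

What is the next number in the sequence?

45

Taking every 2nd term gives 2 separate tracks.
Track A: 6, 10, 15, 21, 28, 36 (the triangular numbers T_3, T_4, …).
Track B: 67, 71, 75, 79, 83, 87 (arithmetic, step +4).
Term 13 comes from track A (its 7th entry): 45.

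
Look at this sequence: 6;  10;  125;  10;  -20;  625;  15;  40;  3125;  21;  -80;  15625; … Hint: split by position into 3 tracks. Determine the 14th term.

160

Read the sequence 3 terms at a time; column i is its own pattern.
Track A = 6, 10, 15, 21: the triangular numbers T_3, T_4, ….
Track B = 10, -20, 40, -80: a geometric progression (common ratio -2).
Track C = 125, 625, 3125, 15625: powers of 5.
Term 14 comes from track B (its 5th entry): 160.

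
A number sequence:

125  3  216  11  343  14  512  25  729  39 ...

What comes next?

1000

Positions 1, 3, 5, … form one subsequence and positions 2, 4, 6, … form another.
Track A: 125, 216, 343, 512, 729 (consecutive cubes n³ from n = 5).
Track B: 3, 11, 14, 25, 39 (a Fibonacci-like recurrence a_n = a_{n-1} + a_{n-2}).
Term 11 comes from track A (its 6th entry): 1000.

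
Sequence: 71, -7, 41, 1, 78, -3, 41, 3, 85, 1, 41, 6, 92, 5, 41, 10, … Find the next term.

99

Split by position mod 4 into 4 tracks.
Track A: 71, 78, 85, 92 — arithmetic with common difference +7.
Track B: -7, -3, 1, 5 — arithmetic with common difference +4.
Track C: 41, 41, 41, 41 — always 41.
Track D: 1, 3, 6, 10 — the triangular numbers T_1, T_2, ….
Term 17 comes from track A (its 5th entry): 99.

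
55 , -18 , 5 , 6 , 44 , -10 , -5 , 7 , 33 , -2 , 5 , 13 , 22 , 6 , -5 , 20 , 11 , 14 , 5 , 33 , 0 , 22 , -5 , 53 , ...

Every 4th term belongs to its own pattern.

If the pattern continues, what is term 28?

86

Read the sequence 4 terms at a time; column i is its own pattern.
Subsequence A: 55, 44, 33, 22, 11, 0 — subtracting 11 each time.
Subsequence B: -18, -10, -2, 6, 14, 22 — arithmetic with common difference +8.
Subsequence C: 5, -5, 5, -5, 5, -5 — oscillating between 5 and -5.
Subsequence D: 6, 7, 13, 20, 33, 53 — a Fibonacci-like recurrence a_n = a_{n-1} + a_{n-2}.
The 28th slot belongs to subsequence D; its 7th term is 86.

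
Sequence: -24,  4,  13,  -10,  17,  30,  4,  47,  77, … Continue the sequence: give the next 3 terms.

18, 124, 201

The slot pattern repeats as ABB (period 3), so there are 2 interleaved tracks.
Subsequence A is -24, -10, 4, which is arithmetic with common difference +14.
Subsequence B is 4, 13, 17, 30, 47, 77, which is Fibonacci-style (each term is the sum of the two before it).
Position 10 falls in subsequence A as its term 4, giving 18.
Position 11 → subsequence B, term 7 = 124.
Position 12 → subsequence B, term 8 = 201.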